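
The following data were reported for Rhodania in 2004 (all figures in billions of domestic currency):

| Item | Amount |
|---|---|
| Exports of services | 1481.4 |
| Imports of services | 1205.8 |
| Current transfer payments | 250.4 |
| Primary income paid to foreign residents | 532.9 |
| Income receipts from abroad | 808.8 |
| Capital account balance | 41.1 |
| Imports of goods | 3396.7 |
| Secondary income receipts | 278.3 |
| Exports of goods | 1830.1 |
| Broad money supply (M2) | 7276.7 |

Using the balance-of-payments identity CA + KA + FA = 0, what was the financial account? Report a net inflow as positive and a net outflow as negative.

946.1

Goods balance = 1830.1 - 3396.7 = -1566.6
Services balance = 1481.4 - 1205.8 = 275.6
Trade balance (goods + services) = -1566.6 + 275.6 = -1291.0
Net primary income = 808.8 - 532.9 = 275.9
Net secondary income = 278.3 - 250.4 = 27.9
Current account = -1291.0 + 275.9 + 27.9 = -987.2
Financial account = -(-987.2 + 41.1) = 946.1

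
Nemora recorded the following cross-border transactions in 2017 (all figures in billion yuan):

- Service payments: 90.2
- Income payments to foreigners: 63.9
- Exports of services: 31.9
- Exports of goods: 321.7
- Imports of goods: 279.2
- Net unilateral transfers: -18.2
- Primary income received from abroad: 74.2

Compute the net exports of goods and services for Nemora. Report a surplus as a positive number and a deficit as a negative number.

-15.8

Goods balance = 321.7 - 279.2 = 42.5
Services balance = 31.9 - 90.2 = -58.3
Trade balance (goods + services) = 42.5 + (-58.3) = -15.8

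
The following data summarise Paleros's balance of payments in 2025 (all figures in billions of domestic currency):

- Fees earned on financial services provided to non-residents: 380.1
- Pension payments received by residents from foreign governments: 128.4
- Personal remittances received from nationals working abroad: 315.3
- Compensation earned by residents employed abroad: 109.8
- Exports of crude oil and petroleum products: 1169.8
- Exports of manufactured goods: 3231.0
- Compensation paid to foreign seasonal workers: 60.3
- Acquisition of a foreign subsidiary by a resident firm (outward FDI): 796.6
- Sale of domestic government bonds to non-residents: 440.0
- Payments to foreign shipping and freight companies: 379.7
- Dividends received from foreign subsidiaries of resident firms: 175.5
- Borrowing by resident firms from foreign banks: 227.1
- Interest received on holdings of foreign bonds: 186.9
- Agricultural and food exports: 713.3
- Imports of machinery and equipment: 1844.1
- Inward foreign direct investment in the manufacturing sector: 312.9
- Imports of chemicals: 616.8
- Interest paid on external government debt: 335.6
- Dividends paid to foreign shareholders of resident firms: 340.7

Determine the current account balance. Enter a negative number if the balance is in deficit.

2832.9

Goods: -1844.1 + 1169.8 + 3231.0 - 616.8 + 713.3 = 2653.2
Services: -379.7 + 380.1 = 0.4
Primary income: -60.3 + 109.8 - 335.6 - 340.7 + 175.5 + 186.9 = -264.4
Secondary income: 128.4 + 315.3 = 443.7
Current account = 2653.2 + 0.4 + (-264.4) + 443.7 = 2832.9
(Excluded from the current account — financial account: acquisition of a foreign subsidiary by a resident firm (outward FDI) 796.6, sale of domestic government bonds to non-residents 440.0, borrowing by resident firms from foreign banks 227.1, inward foreign direct investment in the manufacturing sector 312.9.)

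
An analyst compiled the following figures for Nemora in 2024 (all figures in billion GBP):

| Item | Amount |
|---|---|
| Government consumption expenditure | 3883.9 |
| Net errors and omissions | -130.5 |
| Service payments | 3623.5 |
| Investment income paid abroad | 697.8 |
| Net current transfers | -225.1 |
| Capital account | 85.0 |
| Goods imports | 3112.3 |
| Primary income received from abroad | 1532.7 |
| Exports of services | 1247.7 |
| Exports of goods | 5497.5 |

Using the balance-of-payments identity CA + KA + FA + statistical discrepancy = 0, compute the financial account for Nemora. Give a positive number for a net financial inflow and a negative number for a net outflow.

Goods balance = 5497.5 - 3112.3 = 2385.2
Services balance = 1247.7 - 3623.5 = -2375.8
Trade balance (goods + services) = 2385.2 + (-2375.8) = 9.4
Net primary income = 1532.7 - 697.8 = 834.9
Net secondary income = -225.1
Current account = 9.4 + 834.9 + (-225.1) = 619.2
Financial account = -(619.2 + 85.0 + (-130.5)) = -573.7

-573.7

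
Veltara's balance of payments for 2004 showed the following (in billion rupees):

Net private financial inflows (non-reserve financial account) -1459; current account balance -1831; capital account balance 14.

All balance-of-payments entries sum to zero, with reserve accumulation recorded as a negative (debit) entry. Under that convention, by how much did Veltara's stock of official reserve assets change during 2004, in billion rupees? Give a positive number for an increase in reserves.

-3276

Official reserve transactions balance = -((-1831) + 14 + (-1459)) = 3276
An accumulation of reserves is recorded as a debit (negative entry), so the change in the stock of reserves is the negative of that balance.
Change in official reserves = -(3276) = -3276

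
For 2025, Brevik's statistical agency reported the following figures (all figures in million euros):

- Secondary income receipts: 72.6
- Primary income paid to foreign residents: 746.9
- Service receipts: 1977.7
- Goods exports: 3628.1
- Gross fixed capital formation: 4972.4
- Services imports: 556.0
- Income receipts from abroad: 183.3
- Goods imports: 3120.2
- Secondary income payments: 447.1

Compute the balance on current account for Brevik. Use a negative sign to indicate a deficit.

Goods balance = 3628.1 - 3120.2 = 507.9
Services balance = 1977.7 - 556.0 = 1421.7
Trade balance (goods + services) = 507.9 + 1421.7 = 1929.6
Net primary income = 183.3 - 746.9 = -563.6
Net secondary income = 72.6 - 447.1 = -374.5
Current account = 1929.6 + (-563.6) + (-374.5) = 991.5

991.5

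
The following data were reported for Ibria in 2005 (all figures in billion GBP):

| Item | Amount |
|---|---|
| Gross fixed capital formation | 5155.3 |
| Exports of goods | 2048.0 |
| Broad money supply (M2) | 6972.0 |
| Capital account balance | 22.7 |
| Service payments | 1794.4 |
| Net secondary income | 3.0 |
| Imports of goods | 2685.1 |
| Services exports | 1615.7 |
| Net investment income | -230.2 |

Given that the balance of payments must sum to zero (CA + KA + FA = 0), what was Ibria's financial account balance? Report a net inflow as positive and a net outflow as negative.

1020.3

Goods balance = 2048.0 - 2685.1 = -637.1
Services balance = 1615.7 - 1794.4 = -178.7
Trade balance (goods + services) = -637.1 + (-178.7) = -815.8
Net primary income = -230.2
Net secondary income = 3.0
Current account = -815.8 + (-230.2) + 3.0 = -1043.0
Financial account = -(-1043.0 + 22.7) = 1020.3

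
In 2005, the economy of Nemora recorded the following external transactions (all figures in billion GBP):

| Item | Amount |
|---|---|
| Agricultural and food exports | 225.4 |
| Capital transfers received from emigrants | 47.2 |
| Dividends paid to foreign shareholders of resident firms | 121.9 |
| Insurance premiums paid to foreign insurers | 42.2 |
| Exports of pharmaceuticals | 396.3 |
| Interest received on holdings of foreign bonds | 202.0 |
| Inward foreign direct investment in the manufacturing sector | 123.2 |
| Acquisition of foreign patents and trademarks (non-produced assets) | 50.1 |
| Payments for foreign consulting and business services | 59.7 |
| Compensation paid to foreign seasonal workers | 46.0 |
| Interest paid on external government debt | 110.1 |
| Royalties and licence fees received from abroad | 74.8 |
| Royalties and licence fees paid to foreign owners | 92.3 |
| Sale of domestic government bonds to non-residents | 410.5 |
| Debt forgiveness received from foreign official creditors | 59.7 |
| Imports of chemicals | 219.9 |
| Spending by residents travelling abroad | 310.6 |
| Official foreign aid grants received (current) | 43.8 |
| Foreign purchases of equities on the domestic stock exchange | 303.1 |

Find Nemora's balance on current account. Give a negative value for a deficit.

Goods: -219.9 + 396.3 + 225.4 = 401.8
Services: -92.3 - 310.6 - 59.7 - 42.2 + 74.8 = -430.0
Primary income: -121.9 - 110.1 - 46.0 + 202.0 = -76.0
Secondary income: 43.8
Current account = 401.8 + (-430.0) + (-76.0) + 43.8 = -60.4
(Excluded from the current account — capital account: capital transfers received from emigrants 47.2, acquisition of foreign patents and trademarks (non-produced assets) 50.1, debt forgiveness received from foreign official creditors 59.7; financial account: inward foreign direct investment in the manufacturing sector 123.2, sale of domestic government bonds to non-residents 410.5, foreign purchases of equities on the domestic stock exchange 303.1.)

-60.4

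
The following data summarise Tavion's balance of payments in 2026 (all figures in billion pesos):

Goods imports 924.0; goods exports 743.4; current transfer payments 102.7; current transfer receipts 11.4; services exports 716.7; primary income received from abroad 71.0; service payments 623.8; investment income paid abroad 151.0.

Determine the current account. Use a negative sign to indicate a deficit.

-259.0

Goods balance = 743.4 - 924.0 = -180.6
Services balance = 716.7 - 623.8 = 92.9
Trade balance (goods + services) = -180.6 + 92.9 = -87.7
Net primary income = 71.0 - 151.0 = -80.0
Net secondary income = 11.4 - 102.7 = -91.3
Current account = -87.7 + (-80.0) + (-91.3) = -259.0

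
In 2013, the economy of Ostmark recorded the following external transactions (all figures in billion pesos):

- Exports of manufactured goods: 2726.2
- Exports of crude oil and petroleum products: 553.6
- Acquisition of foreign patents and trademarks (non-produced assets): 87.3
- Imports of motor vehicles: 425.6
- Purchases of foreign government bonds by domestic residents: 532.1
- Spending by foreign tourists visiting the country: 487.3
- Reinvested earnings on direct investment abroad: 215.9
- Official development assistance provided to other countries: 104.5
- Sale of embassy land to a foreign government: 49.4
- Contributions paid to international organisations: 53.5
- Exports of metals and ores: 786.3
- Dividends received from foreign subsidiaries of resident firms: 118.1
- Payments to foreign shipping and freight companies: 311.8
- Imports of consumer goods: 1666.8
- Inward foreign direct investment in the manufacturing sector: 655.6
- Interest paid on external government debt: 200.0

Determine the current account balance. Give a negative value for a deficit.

2125.2

Goods: -425.6 + 2726.2 + 786.3 - 1666.8 + 553.6 = 1973.7
Services: -311.8 + 487.3 = 175.5
Primary income: 215.9 + 118.1 - 200.0 = 134.0
Secondary income: -104.5 - 53.5 = -158.0
Current account = 1973.7 + 175.5 + 134.0 + (-158.0) = 2125.2
(Excluded from the current account — capital account: acquisition of foreign patents and trademarks (non-produced assets) 87.3, sale of embassy land to a foreign government 49.4; financial account: purchases of foreign government bonds by domestic residents 532.1, inward foreign direct investment in the manufacturing sector 655.6.)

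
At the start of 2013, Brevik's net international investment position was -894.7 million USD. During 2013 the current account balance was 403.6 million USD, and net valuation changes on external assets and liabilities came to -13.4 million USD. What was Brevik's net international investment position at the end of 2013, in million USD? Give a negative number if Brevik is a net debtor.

-504.5

Change in NIIP = current account + net valuation change = 403.6 + (-13.4) = 390.2
End-of-year NIIP = -894.7 + 390.2 = -504.5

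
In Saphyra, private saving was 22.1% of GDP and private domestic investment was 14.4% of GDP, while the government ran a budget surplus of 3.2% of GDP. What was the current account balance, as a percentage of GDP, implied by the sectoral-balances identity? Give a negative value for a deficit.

10.9

By the sectoral-balances identity, CA = (S_private - I) + (T - G).
Private balance = 22.1 - 14.4 = 7.7
Government balance (T - G) = 3.2
CA = 7.7 + 3.2 = 10.9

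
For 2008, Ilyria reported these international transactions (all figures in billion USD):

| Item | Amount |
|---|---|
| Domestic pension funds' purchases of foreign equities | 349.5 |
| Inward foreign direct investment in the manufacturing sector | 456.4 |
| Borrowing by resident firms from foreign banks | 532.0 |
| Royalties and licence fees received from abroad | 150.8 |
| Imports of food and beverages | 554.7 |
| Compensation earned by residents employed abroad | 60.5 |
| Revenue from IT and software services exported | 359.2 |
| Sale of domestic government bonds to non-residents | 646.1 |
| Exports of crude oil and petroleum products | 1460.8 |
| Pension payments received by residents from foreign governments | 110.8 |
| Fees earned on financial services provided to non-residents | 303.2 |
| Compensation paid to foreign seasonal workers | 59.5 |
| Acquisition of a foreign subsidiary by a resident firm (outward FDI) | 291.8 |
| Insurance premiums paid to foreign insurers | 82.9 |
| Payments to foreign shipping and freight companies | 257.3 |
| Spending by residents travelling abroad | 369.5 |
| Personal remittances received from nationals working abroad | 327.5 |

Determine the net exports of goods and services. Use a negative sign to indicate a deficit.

Goods: -554.7 + 1460.8 = 906.1
Services: 150.8 - 369.5 + 303.2 + 359.2 - 257.3 - 82.9 = 103.5
Trade balance = 906.1 + 103.5 = 1009.6
(Excluded from the trade balance — financial account: domestic pension funds' purchases of foreign equities 349.5, inward foreign direct investment in the manufacturing sector 456.4, borrowing by resident firms from foreign banks 532.0, sale of domestic government bonds to non-residents 646.1, acquisition of a foreign subsidiary by a resident firm (outward FDI) 291.8; primary income: compensation earned by residents employed abroad 60.5, compensation paid to foreign seasonal workers 59.5; secondary income: pension payments received by residents from foreign governments 110.8, personal remittances received from nationals working abroad 327.5.)

1009.6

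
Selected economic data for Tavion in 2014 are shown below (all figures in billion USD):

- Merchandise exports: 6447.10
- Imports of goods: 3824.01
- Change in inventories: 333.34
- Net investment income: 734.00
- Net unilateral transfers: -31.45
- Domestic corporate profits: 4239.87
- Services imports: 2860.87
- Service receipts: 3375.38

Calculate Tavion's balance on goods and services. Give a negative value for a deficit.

Goods balance = 6447.10 - 3824.01 = 2623.09
Services balance = 3375.38 - 2860.87 = 514.51
Trade balance (goods + services) = 2623.09 + 514.51 = 3137.60

3137.60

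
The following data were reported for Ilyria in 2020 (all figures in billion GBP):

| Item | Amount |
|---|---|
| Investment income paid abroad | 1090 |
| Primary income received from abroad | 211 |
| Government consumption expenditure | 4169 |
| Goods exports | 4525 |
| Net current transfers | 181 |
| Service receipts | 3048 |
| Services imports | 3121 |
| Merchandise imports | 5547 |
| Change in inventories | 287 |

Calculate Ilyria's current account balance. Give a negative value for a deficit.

-1793

Goods balance = 4525 - 5547 = -1022
Services balance = 3048 - 3121 = -73
Trade balance (goods + services) = -1022 + (-73) = -1095
Net primary income = 211 - 1090 = -879
Net secondary income = 181
Current account = -1095 + (-879) + 181 = -1793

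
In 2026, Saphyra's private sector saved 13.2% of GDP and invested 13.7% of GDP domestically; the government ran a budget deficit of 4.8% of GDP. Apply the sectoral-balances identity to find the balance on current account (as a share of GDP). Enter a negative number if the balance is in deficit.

By the sectoral-balances identity, CA = (S_private - I) + (T - G).
Private balance = 13.2 - 13.7 = -0.5
Government balance (T - G) = -4.8
CA = -0.5 + (-4.8) = -5.3

-5.3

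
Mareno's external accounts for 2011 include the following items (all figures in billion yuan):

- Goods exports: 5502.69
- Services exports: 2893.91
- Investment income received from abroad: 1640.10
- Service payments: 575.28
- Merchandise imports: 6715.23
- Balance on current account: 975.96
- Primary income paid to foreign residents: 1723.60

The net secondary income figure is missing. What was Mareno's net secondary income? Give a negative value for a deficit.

-46.63

Current account = goods balance + services balance + net primary income + net secondary income
Sum of the known components = 1022.59
Net secondary income = CA - (known components) = 975.96 - 1022.59 = -46.63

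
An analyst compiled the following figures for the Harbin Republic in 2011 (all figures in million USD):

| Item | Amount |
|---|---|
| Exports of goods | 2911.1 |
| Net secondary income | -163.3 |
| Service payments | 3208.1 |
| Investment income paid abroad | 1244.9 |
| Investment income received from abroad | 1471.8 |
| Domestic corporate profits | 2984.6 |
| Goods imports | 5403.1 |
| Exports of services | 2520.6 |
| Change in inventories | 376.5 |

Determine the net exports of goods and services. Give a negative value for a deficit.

Goods balance = 2911.1 - 5403.1 = -2492.0
Services balance = 2520.6 - 3208.1 = -687.5
Trade balance (goods + services) = -2492.0 + (-687.5) = -3179.5

-3179.5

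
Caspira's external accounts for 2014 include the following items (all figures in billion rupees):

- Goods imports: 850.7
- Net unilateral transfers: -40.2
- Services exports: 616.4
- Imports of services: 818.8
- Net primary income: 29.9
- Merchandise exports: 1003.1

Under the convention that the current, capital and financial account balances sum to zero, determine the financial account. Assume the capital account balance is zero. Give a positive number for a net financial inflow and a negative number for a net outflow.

Goods balance = 1003.1 - 850.7 = 152.4
Services balance = 616.4 - 818.8 = -202.4
Trade balance (goods + services) = 152.4 + (-202.4) = -50.0
Net primary income = 29.9
Net secondary income = -40.2
Current account = -50.0 + 29.9 + (-40.2) = -60.3
Financial account = -(-60.3) = 60.3

60.3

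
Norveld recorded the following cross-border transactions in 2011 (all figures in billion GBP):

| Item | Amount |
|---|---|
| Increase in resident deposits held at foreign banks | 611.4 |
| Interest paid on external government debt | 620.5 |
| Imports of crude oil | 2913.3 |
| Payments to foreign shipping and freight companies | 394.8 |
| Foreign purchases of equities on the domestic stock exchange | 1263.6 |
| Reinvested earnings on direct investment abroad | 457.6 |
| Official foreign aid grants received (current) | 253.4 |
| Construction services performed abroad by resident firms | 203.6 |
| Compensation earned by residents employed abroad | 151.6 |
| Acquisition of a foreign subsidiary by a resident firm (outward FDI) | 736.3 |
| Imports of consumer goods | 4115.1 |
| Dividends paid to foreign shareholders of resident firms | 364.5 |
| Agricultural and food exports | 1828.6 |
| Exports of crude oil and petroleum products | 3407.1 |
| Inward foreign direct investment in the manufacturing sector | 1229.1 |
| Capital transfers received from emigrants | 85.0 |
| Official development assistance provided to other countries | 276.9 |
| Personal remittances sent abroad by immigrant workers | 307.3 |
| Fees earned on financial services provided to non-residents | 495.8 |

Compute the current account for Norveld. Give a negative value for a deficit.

Goods: 3407.1 - 2913.3 - 4115.1 + 1828.6 = -1792.7
Services: 495.8 - 394.8 + 203.6 = 304.6
Primary income: -364.5 + 151.6 + 457.6 - 620.5 = -375.8
Secondary income: -276.9 + 253.4 - 307.3 = -330.8
Current account = (-1792.7) + 304.6 + (-375.8) + (-330.8) = -2194.7
(Excluded from the current account — financial account: increase in resident deposits held at foreign banks 611.4, foreign purchases of equities on the domestic stock exchange 1263.6, acquisition of a foreign subsidiary by a resident firm (outward FDI) 736.3, inward foreign direct investment in the manufacturing sector 1229.1; capital account: capital transfers received from emigrants 85.0.)

-2194.7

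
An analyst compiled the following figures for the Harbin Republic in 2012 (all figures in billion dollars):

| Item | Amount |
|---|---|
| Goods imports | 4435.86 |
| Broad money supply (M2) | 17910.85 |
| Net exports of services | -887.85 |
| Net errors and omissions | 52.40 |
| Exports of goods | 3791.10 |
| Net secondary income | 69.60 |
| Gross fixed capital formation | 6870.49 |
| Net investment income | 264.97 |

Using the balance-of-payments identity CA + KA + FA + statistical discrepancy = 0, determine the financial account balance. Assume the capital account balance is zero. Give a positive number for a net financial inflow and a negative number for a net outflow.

Goods balance = 3791.10 - 4435.86 = -644.76
Services balance = -887.85
Trade balance (goods + services) = -644.76 + (-887.85) = -1532.61
Net primary income = 264.97
Net secondary income = 69.60
Current account = -1532.61 + 264.97 + 69.60 = -1198.04
Financial account = -(-1198.04 + 52.40) = 1145.64

1145.64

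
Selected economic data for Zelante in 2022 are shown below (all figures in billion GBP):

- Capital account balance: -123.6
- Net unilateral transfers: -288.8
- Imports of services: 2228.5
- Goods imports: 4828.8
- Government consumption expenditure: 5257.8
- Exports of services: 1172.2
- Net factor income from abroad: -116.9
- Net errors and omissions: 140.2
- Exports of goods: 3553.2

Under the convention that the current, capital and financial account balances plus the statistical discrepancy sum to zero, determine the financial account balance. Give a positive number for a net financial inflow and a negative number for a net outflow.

Goods balance = 3553.2 - 4828.8 = -1275.6
Services balance = 1172.2 - 2228.5 = -1056.3
Trade balance (goods + services) = -1275.6 + (-1056.3) = -2331.9
Net primary income = -116.9
Net secondary income = -288.8
Current account = -2331.9 + (-116.9) + (-288.8) = -2737.6
Financial account = -(-2737.6 + (-123.6) + 140.2) = 2721.0

2721.0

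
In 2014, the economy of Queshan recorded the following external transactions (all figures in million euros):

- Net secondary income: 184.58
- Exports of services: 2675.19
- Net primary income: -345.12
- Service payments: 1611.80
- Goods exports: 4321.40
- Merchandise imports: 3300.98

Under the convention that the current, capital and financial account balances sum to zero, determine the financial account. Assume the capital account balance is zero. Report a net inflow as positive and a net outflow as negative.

Goods balance = 4321.40 - 3300.98 = 1020.42
Services balance = 2675.19 - 1611.80 = 1063.39
Trade balance (goods + services) = 1020.42 + 1063.39 = 2083.81
Net primary income = -345.12
Net secondary income = 184.58
Current account = 2083.81 + (-345.12) + 184.58 = 1923.27
Financial account = -(1923.27) = -1923.27

-1923.27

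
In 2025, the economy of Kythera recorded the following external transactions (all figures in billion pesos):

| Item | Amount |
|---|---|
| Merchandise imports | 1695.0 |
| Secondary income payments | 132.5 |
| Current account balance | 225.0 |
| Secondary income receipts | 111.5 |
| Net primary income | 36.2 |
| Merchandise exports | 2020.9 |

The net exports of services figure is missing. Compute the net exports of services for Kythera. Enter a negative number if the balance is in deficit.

Current account = goods balance + services balance + net primary income + net secondary income
Sum of the known components = 341.1
Net exports of services = CA - (known components) = 225.0 - 341.1 = -116.1

-116.1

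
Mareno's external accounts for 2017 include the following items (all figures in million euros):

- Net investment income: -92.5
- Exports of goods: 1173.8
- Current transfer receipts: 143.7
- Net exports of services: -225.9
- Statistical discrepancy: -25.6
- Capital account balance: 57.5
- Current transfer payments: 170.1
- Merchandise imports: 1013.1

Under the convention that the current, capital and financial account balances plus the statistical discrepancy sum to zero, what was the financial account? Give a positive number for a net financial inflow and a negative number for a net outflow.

Goods balance = 1173.8 - 1013.1 = 160.7
Services balance = -225.9
Trade balance (goods + services) = 160.7 + (-225.9) = -65.2
Net primary income = -92.5
Net secondary income = 143.7 - 170.1 = -26.4
Current account = -65.2 + (-92.5) + (-26.4) = -184.1
Financial account = -(-184.1 + 57.5 + (-25.6)) = 152.2

152.2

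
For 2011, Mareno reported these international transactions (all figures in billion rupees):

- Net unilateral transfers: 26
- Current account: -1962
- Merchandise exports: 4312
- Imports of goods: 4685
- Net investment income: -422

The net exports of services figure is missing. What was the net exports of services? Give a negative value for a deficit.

-1193

Current account = goods balance + services balance + net primary income + net secondary income
Sum of the known components = -769
Net exports of services = CA - (known components) = -1962 - (-769) = -1193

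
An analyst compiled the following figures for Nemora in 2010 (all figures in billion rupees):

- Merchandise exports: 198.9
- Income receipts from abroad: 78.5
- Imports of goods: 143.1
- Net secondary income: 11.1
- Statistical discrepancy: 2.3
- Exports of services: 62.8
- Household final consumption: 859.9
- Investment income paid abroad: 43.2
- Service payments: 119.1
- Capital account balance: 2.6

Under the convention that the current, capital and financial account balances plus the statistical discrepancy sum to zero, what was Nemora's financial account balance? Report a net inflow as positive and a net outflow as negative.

Goods balance = 198.9 - 143.1 = 55.8
Services balance = 62.8 - 119.1 = -56.3
Trade balance (goods + services) = 55.8 + (-56.3) = -0.5
Net primary income = 78.5 - 43.2 = 35.3
Net secondary income = 11.1
Current account = -0.5 + 35.3 + 11.1 = 45.9
Financial account = -(45.9 + 2.6 + 2.3) = -50.8

-50.8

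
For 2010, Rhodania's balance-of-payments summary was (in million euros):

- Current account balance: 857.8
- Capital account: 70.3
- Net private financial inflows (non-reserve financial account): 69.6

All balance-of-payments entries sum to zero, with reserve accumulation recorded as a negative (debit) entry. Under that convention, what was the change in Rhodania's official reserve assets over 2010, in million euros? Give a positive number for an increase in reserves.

997.7

Official reserve transactions balance = -(857.8 + 70.3 + 69.6) = -997.7
An accumulation of reserves is recorded as a debit (negative entry), so the change in the stock of reserves is the negative of that balance.
Change in official reserves = -(-997.7) = 997.7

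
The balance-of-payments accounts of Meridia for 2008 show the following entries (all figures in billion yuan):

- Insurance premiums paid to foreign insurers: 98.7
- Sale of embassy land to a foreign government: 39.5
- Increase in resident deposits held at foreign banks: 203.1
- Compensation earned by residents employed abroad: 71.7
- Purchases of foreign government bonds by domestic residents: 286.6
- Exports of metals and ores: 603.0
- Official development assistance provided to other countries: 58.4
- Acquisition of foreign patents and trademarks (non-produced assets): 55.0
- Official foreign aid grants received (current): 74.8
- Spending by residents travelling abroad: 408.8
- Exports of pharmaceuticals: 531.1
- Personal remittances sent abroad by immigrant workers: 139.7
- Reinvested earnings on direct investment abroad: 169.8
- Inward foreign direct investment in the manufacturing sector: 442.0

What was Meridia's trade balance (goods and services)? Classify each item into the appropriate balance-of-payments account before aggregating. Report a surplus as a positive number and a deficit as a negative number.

Goods: 603.0 + 531.1 = 1134.1
Services: -408.8 - 98.7 = -507.5
Trade balance = 1134.1 + (-507.5) = 626.6
(Excluded from the trade balance — capital account: sale of embassy land to a foreign government 39.5, acquisition of foreign patents and trademarks (non-produced assets) 55.0; financial account: increase in resident deposits held at foreign banks 203.1, purchases of foreign government bonds by domestic residents 286.6, inward foreign direct investment in the manufacturing sector 442.0; primary income: compensation earned by residents employed abroad 71.7, reinvested earnings on direct investment abroad 169.8; secondary income: official development assistance provided to other countries 58.4, official foreign aid grants received (current) 74.8, personal remittances sent abroad by immigrant workers 139.7.)

626.6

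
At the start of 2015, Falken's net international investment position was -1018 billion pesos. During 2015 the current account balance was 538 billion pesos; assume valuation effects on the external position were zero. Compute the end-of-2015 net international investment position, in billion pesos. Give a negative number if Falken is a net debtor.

With no valuation effects, change in NIIP = current account = 538
End-of-year NIIP = -1018 + 538 = -480

-480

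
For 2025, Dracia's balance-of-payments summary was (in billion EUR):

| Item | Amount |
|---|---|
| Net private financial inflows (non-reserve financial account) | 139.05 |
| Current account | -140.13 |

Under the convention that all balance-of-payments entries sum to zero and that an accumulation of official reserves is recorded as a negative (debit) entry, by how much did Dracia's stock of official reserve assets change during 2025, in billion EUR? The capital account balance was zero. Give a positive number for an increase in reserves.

Official reserve transactions balance = -((-140.13) + 139.05) = 1.08
An accumulation of reserves is recorded as a debit (negative entry), so the change in the stock of reserves is the negative of that balance.
Change in official reserves = -(1.08) = -1.08

-1.08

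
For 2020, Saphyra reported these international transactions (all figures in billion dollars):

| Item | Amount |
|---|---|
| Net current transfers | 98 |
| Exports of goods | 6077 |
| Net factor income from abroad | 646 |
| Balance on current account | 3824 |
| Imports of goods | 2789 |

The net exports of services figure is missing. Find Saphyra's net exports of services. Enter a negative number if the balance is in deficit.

Current account = goods balance + services balance + net primary income + net secondary income
Sum of the known components = 4032
Net exports of services = CA - (known components) = 3824 - 4032 = -208

-208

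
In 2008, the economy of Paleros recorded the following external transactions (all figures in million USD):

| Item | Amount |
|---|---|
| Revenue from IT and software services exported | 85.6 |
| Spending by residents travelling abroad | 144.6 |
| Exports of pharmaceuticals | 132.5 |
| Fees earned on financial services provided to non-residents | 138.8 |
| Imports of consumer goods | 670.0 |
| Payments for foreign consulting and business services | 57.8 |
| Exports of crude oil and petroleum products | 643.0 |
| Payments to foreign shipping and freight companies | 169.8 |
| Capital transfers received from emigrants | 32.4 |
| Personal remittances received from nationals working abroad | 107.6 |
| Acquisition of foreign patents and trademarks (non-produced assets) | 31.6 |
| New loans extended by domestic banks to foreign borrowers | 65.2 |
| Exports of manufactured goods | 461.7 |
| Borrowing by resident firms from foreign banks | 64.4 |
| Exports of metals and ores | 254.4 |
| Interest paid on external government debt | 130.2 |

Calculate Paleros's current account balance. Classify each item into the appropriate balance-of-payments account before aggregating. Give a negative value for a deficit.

651.2

Goods: 254.4 + 132.5 + 461.7 - 670.0 + 643.0 = 821.6
Services: 138.8 - 169.8 - 57.8 - 144.6 + 85.6 = -147.8
Primary income: -130.2
Secondary income: 107.6
Current account = 821.6 + (-147.8) + (-130.2) + 107.6 = 651.2
(Excluded from the current account — capital account: capital transfers received from emigrants 32.4, acquisition of foreign patents and trademarks (non-produced assets) 31.6; financial account: new loans extended by domestic banks to foreign borrowers 65.2, borrowing by resident firms from foreign banks 64.4.)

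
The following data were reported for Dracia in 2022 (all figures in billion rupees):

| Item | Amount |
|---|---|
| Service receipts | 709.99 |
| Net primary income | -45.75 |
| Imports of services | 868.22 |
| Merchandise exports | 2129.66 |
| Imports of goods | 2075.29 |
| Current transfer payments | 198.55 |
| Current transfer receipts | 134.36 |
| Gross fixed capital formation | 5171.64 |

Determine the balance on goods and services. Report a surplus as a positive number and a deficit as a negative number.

Goods balance = 2129.66 - 2075.29 = 54.37
Services balance = 709.99 - 868.22 = -158.23
Trade balance (goods + services) = 54.37 + (-158.23) = -103.86

-103.86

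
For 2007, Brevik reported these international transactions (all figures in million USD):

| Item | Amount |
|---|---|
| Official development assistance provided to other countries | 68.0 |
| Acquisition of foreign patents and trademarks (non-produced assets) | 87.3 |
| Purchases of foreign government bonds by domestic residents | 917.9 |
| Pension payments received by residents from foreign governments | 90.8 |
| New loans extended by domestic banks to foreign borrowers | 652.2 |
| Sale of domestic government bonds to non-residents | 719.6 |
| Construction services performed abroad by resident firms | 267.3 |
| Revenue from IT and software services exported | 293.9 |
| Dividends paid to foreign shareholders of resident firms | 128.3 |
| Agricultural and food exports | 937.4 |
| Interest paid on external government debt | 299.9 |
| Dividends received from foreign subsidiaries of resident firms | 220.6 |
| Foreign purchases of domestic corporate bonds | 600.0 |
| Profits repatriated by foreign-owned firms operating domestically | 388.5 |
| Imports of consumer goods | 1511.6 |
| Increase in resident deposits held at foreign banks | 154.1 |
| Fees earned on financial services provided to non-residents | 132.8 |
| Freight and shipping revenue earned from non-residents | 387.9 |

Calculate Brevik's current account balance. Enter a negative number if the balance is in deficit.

Goods: -1511.6 + 937.4 = -574.2
Services: 293.9 + 267.3 + 387.9 + 132.8 = 1081.9
Primary income: -388.5 + 220.6 - 299.9 - 128.3 = -596.1
Secondary income: -68.0 + 90.8 = 22.8
Current account = (-574.2) + 1081.9 + (-596.1) + 22.8 = -65.6
(Excluded from the current account — capital account: acquisition of foreign patents and trademarks (non-produced assets) 87.3; financial account: purchases of foreign government bonds by domestic residents 917.9, new loans extended by domestic banks to foreign borrowers 652.2, sale of domestic government bonds to non-residents 719.6, foreign purchases of domestic corporate bonds 600.0, increase in resident deposits held at foreign banks 154.1.)

-65.6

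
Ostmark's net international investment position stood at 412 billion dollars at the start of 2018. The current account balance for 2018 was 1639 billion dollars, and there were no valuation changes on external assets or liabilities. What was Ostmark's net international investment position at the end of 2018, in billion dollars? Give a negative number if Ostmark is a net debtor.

2051

With no valuation effects, change in NIIP = current account = 1639
End-of-year NIIP = 412 + 1639 = 2051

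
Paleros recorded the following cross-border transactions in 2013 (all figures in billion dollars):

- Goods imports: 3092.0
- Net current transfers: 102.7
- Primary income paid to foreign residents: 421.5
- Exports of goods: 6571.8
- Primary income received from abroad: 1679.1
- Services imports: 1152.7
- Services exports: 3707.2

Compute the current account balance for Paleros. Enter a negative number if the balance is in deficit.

Goods balance = 6571.8 - 3092.0 = 3479.8
Services balance = 3707.2 - 1152.7 = 2554.5
Trade balance (goods + services) = 3479.8 + 2554.5 = 6034.3
Net primary income = 1679.1 - 421.5 = 1257.6
Net secondary income = 102.7
Current account = 6034.3 + 1257.6 + 102.7 = 7394.6

7394.6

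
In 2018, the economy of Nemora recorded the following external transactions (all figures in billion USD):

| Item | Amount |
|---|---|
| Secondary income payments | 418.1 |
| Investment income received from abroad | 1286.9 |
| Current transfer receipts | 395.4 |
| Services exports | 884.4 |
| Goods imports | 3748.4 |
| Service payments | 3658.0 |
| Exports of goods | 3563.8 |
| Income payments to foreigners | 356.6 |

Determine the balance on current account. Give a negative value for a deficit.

Goods balance = 3563.8 - 3748.4 = -184.6
Services balance = 884.4 - 3658.0 = -2773.6
Trade balance (goods + services) = -184.6 + (-2773.6) = -2958.2
Net primary income = 1286.9 - 356.6 = 930.3
Net secondary income = 395.4 - 418.1 = -22.7
Current account = -2958.2 + 930.3 + (-22.7) = -2050.6

-2050.6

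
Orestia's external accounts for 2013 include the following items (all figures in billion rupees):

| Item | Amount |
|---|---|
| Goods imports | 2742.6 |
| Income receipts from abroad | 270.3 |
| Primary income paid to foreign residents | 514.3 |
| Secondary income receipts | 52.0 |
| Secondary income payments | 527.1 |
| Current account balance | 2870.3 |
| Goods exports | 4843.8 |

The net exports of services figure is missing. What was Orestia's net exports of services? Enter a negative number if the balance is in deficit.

Current account = goods balance + services balance + net primary income + net secondary income
Sum of the known components = 1382.1
Net exports of services = CA - (known components) = 2870.3 - 1382.1 = 1488.2

1488.2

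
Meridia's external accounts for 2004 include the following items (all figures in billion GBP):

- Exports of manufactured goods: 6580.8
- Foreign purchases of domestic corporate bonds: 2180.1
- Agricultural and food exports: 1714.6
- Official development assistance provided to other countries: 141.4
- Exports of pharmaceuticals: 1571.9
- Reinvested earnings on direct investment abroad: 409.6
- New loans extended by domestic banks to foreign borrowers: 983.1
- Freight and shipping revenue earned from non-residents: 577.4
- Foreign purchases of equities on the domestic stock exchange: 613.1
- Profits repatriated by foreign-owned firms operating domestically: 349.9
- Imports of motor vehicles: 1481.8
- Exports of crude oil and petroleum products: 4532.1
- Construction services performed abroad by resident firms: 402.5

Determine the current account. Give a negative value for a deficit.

13815.8

Goods: 1714.6 - 1481.8 + 4532.1 + 1571.9 + 6580.8 = 12917.6
Services: 402.5 + 577.4 = 979.9
Primary income: 409.6 - 349.9 = 59.7
Secondary income: -141.4
Current account = 12917.6 + 979.9 + 59.7 + (-141.4) = 13815.8
(Excluded from the current account — financial account: foreign purchases of domestic corporate bonds 2180.1, new loans extended by domestic banks to foreign borrowers 983.1, foreign purchases of equities on the domestic stock exchange 613.1.)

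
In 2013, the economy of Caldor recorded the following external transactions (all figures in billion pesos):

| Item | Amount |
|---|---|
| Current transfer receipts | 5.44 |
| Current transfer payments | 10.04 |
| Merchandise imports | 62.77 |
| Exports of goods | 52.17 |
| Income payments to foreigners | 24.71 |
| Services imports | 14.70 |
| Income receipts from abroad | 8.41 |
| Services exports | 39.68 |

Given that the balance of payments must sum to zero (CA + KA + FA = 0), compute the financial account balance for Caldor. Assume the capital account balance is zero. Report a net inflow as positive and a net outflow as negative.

6.52

Goods balance = 52.17 - 62.77 = -10.60
Services balance = 39.68 - 14.70 = 24.98
Trade balance (goods + services) = -10.60 + 24.98 = 14.38
Net primary income = 8.41 - 24.71 = -16.30
Net secondary income = 5.44 - 10.04 = -4.60
Current account = 14.38 + (-16.30) + (-4.60) = -6.52
Financial account = -(-6.52) = 6.52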